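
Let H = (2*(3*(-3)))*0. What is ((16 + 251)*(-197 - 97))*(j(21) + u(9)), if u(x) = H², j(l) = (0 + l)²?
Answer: -34617618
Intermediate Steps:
j(l) = l²
H = 0 (H = (2*(-9))*0 = -18*0 = 0)
u(x) = 0 (u(x) = 0² = 0)
((16 + 251)*(-197 - 97))*(j(21) + u(9)) = ((16 + 251)*(-197 - 97))*(21² + 0) = (267*(-294))*(441 + 0) = -78498*441 = -34617618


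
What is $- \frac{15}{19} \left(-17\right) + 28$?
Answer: $\frac{787}{19} \approx 41.421$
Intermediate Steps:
$- \frac{15}{19} \left(-17\right) + 28 = \left(-15\right) \frac{1}{19} \left(-17\right) + 28 = \left(- \frac{15}{19}\right) \left(-17\right) + 28 = \frac{255}{19} + 28 = \frac{787}{19}$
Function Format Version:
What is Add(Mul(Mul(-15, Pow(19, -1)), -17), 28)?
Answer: Rational(787, 19) ≈ 41.421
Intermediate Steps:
Add(Mul(Mul(-15, Pow(19, -1)), -17), 28) = Add(Mul(Mul(-15, Rational(1, 19)), -17), 28) = Add(Mul(Rational(-15, 19), -17), 28) = Add(Rational(255, 19), 28) = Rational(787, 19)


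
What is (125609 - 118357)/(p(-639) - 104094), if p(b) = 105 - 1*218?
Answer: -7252/104207 ≈ -0.069592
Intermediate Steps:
p(b) = -113 (p(b) = 105 - 218 = -113)
(125609 - 118357)/(p(-639) - 104094) = (125609 - 118357)/(-113 - 104094) = 7252/(-104207) = 7252*(-1/104207) = -7252/104207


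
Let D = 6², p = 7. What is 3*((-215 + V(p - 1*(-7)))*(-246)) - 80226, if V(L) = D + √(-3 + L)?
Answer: 51876 - 738*√11 ≈ 49428.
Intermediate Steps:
D = 36
V(L) = 36 + √(-3 + L)
3*((-215 + V(p - 1*(-7)))*(-246)) - 80226 = 3*((-215 + (36 + √(-3 + (7 - 1*(-7)))))*(-246)) - 80226 = 3*((-215 + (36 + √(-3 + (7 + 7))))*(-246)) - 80226 = 3*((-215 + (36 + √(-3 + 14)))*(-246)) - 80226 = 3*((-215 + (36 + √11))*(-246)) - 80226 = 3*((-179 + √11)*(-246)) - 80226 = 3*(44034 - 246*√11) - 80226 = (132102 - 738*√11) - 80226 = 51876 - 738*√11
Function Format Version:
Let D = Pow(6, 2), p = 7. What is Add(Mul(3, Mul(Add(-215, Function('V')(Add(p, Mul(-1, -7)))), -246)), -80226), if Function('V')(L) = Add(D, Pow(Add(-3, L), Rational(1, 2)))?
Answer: Add(51876, Mul(-738, Pow(11, Rational(1, 2)))) ≈ 49428.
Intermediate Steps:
D = 36
Function('V')(L) = Add(36, Pow(Add(-3, L), Rational(1, 2)))
Add(Mul(3, Mul(Add(-215, Function('V')(Add(p, Mul(-1, -7)))), -246)), -80226) = Add(Mul(3, Mul(Add(-215, Add(36, Pow(Add(-3, Add(7, Mul(-1, -7))), Rational(1, 2)))), -246)), -80226) = Add(Mul(3, Mul(Add(-215, Add(36, Pow(Add(-3, Add(7, 7)), Rational(1, 2)))), -246)), -80226) = Add(Mul(3, Mul(Add(-215, Add(36, Pow(Add(-3, 14), Rational(1, 2)))), -246)), -80226) = Add(Mul(3, Mul(Add(-215, Add(36, Pow(11, Rational(1, 2)))), -246)), -80226) = Add(Mul(3, Mul(Add(-179, Pow(11, Rational(1, 2))), -246)), -80226) = Add(Mul(3, Add(44034, Mul(-246, Pow(11, Rational(1, 2))))), -80226) = Add(Add(132102, Mul(-738, Pow(11, Rational(1, 2)))), -80226) = Add(51876, Mul(-738, Pow(11, Rational(1, 2))))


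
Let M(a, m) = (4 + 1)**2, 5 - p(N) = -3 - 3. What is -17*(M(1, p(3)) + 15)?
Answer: -680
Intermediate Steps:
p(N) = 11 (p(N) = 5 - (-3 - 3) = 5 - 1*(-6) = 5 + 6 = 11)
M(a, m) = 25 (M(a, m) = 5**2 = 25)
-17*(M(1, p(3)) + 15) = -17*(25 + 15) = -17*40 = -680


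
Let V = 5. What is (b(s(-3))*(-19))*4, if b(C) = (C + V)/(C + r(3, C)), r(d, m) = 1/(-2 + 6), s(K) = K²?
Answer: -4256/37 ≈ -115.03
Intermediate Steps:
r(d, m) = ¼ (r(d, m) = 1/4 = ¼)
b(C) = (5 + C)/(¼ + C) (b(C) = (C + 5)/(C + ¼) = (5 + C)/(¼ + C))
(b(s(-3))*(-19))*4 = ((4*(5 + (-3)²)/(1 + 4*(-3)²))*(-19))*4 = ((4*(5 + 9)/(1 + 4*9))*(-19))*4 = ((4*14/(1 + 36))*(-19))*4 = ((4*14/37)*(-19))*4 = ((4*(1/37)*14)*(-19))*4 = ((56/37)*(-19))*4 = -1064/37*4 = -4256/37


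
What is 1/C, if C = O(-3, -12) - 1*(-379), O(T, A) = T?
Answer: 1/376 ≈ 0.0026596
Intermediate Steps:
C = 376 (C = -3 - 1*(-379) = -3 + 379 = 376)
1/C = 1/376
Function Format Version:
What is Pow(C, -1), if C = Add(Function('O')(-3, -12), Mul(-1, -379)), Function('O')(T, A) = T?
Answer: Rational(1, 376) ≈ 0.0026596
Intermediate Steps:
C = 376 (C = Add(-3, Mul(-1, -379)) = Add(-3, 379) = 376)
Pow(C, -1) = Pow(376, -1) = Rational(1, 376)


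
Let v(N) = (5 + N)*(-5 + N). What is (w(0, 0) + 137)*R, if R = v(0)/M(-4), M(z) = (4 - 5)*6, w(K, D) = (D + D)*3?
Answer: 3425/6 ≈ 570.83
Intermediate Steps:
w(K, D) = 6*D (w(K, D) = (2*D)*3 = 6*D)
v(N) = (-5 + N)*(5 + N)
M(z) = -6 (M(z) = -1*6 = -6)
R = 25/6 (R = (-25 + 0²)/(-6) = (-25 + 0)*(-⅙) = -25*(-⅙) = 25/6 ≈ 4.1667)
(w(0, 0) + 137)*R = (6*0 + 137)*(25/6) = (0 + 137)*(25/6) = 137*(25/6) = 3425/6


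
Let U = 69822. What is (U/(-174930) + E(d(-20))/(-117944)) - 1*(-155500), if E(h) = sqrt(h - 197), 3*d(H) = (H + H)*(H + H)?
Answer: 4533590863/29155 - sqrt(3027)/353832 ≈ 1.5550e+5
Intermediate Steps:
d(H) = 4*H**2/3 (d(H) = ((H + H)*(H + H))/3 = ((2*H)*(2*H))/3 = (4*H**2)/3 = 4*H**2/3)
E(h) = sqrt(-197 + h)
(U/(-174930) + E(d(-20))/(-117944)) - 1*(-155500) = (69822/(-174930) + sqrt(-197 + (4/3)*(-20)**2)/(-117944)) - 1*(-155500) = (69822*(-1/174930) + sqrt(-197 + (4/3)*400)*(-1/117944)) + 155500 = (-11637/29155 + sqrt(-197 + 1600/3)*(-1/117944)) + 155500 = (-11637/29155 + sqrt(1009/3)*(-1/117944)) + 155500 = (-11637/29155 + (sqrt(3027)/3)*(-1/117944)) + 155500 = (-11637/29155 - sqrt(3027)/353832) + 155500 = 4533590863/29155 - sqrt(3027)/353832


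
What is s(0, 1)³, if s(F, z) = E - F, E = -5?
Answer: -125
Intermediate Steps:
s(F, z) = -5 - F
s(0, 1)³ = (-5 - 1*0)³ = (-5 + 0)³ = (-5)³ = -125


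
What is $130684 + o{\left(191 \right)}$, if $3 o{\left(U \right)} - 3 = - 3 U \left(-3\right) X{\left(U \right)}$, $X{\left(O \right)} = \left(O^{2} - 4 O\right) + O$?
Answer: $20705969$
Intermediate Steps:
$X{\left(O \right)} = O^{2} - 3 O$
$o{\left(U \right)} = 1 + 3 U^{2} \left(-3 + U\right)$ ($o{\left(U \right)} = 1 + \frac{- 3 U \left(-3\right) U \left(-3 + U\right)}{3} = 1 + \frac{9 U U \left(-3 + U\right)}{3} = 1 + \frac{9 U^{2} \left(-3 + U\right)}{3} = 1 + 3 U^{2} \left(-3 + U\right)$)
$130684 + o{\left(191 \right)} = 130684 + \left(1 + 3 \cdot 191^{2} \left(-3 + 191\right)\right) = 130684 + \left(1 + 3 \cdot 36481 \cdot 188\right) = 130684 + \left(1 + 20575284\right) = 130684 + 20575285 = 20705969$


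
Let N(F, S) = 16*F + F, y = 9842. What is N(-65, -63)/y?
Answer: -1105/9842 ≈ -0.11227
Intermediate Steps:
N(F, S) = 17*F
N(-65, -63)/y = (17*(-65))/9842 = -1105*1/9842 = -1105/9842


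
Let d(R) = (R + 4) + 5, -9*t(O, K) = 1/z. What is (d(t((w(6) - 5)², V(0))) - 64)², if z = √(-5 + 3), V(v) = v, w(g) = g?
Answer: (990 - I*√2)²/324 ≈ 3025.0 - 8.6424*I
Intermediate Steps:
z = I*√2 (z = √(-2) = I*√2 ≈ 1.4142*I)
t(O, K) = I*√2/18 (t(O, K) = -(-I*√2/2)/9 = -(-1)*I*√2/18 = I*√2/18)
d(R) = 9 + R (d(R) = (4 + R) + 5 = 9 + R)
(d(t((w(6) - 5)², V(0))) - 64)² = ((9 + I*√2/18) - 64)² = (-55 + I*√2/18)²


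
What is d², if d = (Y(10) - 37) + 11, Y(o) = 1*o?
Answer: 256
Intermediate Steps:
Y(o) = o
d = -16 (d = (10 - 37) + 11 = -27 + 11 = -16)
d² = (-16)² = 256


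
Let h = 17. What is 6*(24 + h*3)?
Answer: 450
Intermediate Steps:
6*(24 + h*3) = 6*(24 + 17*3) = 6*(24 + 51) = 6*75 = 450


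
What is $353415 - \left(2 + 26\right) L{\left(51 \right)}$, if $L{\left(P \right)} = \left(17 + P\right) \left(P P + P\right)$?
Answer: $-4695993$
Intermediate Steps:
$L{\left(P \right)} = \left(17 + P\right) \left(P + P^{2}\right)$ ($L{\left(P \right)} = \left(17 + P\right) \left(P^{2} + P\right) = \left(17 + P\right) \left(P + P^{2}\right)$)
$353415 - \left(2 + 26\right) L{\left(51 \right)} = 353415 - \left(2 + 26\right) 51 \left(17 + 51^{2} + 18 \cdot 51\right) = 353415 - 28 \cdot 51 \left(17 + 2601 + 918\right) = 353415 - 28 \cdot 51 \cdot 3536 = 353415 - 28 \cdot 180336 = 353415 - 5049408 = -4695993$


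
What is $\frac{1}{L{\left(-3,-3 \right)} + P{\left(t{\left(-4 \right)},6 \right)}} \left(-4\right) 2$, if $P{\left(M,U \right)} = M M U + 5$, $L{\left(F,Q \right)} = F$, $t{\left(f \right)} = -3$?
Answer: $- \frac{1}{7} \approx -0.14286$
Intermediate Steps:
$P{\left(M,U \right)} = 5 + U M^{2}$ ($P{\left(M,U \right)} = M^{2} U + 5 = U M^{2} + 5 = 5 + U M^{2}$)
$\frac{1}{L{\left(-3,-3 \right)} + P{\left(t{\left(-4 \right)},6 \right)}} \left(-4\right) 2 = \frac{1}{-3 + \left(5 + 6 \left(-3\right)^{2}\right)} \left(-4\right) 2 = \frac{1}{-3 + \left(5 + 6 \cdot 9\right)} \left(-4\right) 2 = \frac{1}{-3 + \left(5 + 54\right)} \left(-4\right) 2 = \frac{1}{-3 + 59} \left(-4\right) 2 = \frac{1}{56} \left(-4\right) 2 = \left(- \frac{1}{14}\right) 2 = - \frac{1}{7}$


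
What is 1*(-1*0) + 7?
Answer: 7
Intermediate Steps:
1*(-1*0) + 7 = 1*0 + 7 = 0 + 7 = 7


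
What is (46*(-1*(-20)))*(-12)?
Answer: -11040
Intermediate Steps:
(46*(-1*(-20)))*(-12) = (46*20)*(-12) = 920*(-12) = -11040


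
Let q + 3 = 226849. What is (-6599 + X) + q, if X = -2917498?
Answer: -2697251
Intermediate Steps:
q = 226846 (q = -3 + 226849 = 226846)
(-6599 + X) + q = (-6599 - 2917498) + 226846 = -2924097 + 226846 = -2697251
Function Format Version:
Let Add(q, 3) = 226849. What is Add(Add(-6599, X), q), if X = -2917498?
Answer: -2697251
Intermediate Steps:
q = 226846 (q = Add(-3, 226849) = 226846)
Add(Add(-6599, X), q) = Add(Add(-6599, -2917498), 226846) = Add(-2924097, 226846) = -2697251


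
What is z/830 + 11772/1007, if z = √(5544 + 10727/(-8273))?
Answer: 11772/1007 + √379356636305/6866590 ≈ 11.780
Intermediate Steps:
z = √379356636305/8273 (z = √(5544 + 10727*(-1/8273)) = √(5544 - 10727/8273) = √(45854785/8273) = √379356636305/8273 ≈ 74.449)
z/830 + 11772/1007 = (√379356636305/8273)/830 + 11772/1007 = (√379356636305/8273)*(1/830) + 11772*(1/1007) = √379356636305/6866590 + 11772/1007 = 11772/1007 + √379356636305/6866590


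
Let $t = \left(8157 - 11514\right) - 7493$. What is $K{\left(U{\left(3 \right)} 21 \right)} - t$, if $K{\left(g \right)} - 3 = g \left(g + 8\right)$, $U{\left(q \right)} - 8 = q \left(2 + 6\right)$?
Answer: $467813$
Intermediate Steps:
$U{\left(q \right)} = 8 + 8 q$ ($U{\left(q \right)} = 8 + q \left(2 + 6\right) = 8 + q 8 = 8 + 8 q$)
$K{\left(g \right)} = 3 + g \left(8 + g\right)$ ($K{\left(g \right)} = 3 + g \left(g + 8\right) = 3 + g \left(8 + g\right)$)
$t = -10850$ ($t = -3357 - 7493 = -10850$)
$K{\left(U{\left(3 \right)} 21 \right)} - t = \left(3 + \left(\left(8 + 8 \cdot 3\right) 21\right)^{2} + 8 \left(8 + 8 \cdot 3\right) 21\right) - -10850 = \left(3 + \left(\left(8 + 24\right) 21\right)^{2} + 8 \left(8 + 24\right) 21\right) + 10850 = \left(3 + \left(32 \cdot 21\right)^{2} + 8 \cdot 32 \cdot 21\right) + 10850 = \left(3 + 672^{2} + 8 \cdot 672\right) + 10850 = \left(3 + 451584 + 5376\right) + 10850 = 456963 + 10850 = 467813$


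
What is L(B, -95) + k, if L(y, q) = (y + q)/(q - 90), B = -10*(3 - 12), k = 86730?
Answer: 3209011/37 ≈ 86730.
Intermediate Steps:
B = 90 (B = -10*(-9) = 90)
L(y, q) = (q + y)/(-90 + q)
L(B, -95) + k = (-95 + 90)/(-90 - 95) + 86730 = -5/(-185) + 86730 = -1/185*(-5) + 86730 = 1/37 + 86730 = 3209011/37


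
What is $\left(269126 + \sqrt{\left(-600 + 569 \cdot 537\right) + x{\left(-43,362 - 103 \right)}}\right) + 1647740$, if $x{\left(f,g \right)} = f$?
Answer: $1916866 + \sqrt{304910} \approx 1.9174 \cdot 10^{6}$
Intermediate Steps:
$\left(269126 + \sqrt{\left(-600 + 569 \cdot 537\right) + x{\left(-43,362 - 103 \right)}}\right) + 1647740 = \left(269126 + \sqrt{\left(-600 + 569 \cdot 537\right) - 43}\right) + 1647740 = \left(269126 + \sqrt{\left(-600 + 305553\right) - 43}\right) + 1647740 = \left(269126 + \sqrt{304953 - 43}\right) + 1647740 = \left(269126 + \sqrt{304910}\right) + 1647740 = 1916866 + \sqrt{304910}$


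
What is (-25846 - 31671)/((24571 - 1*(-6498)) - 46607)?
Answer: 57517/15538 ≈ 3.7017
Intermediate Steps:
(-25846 - 31671)/((24571 - 1*(-6498)) - 46607) = -57517/((24571 + 6498) - 46607) = -57517/(31069 - 46607) = -57517/(-15538) = -57517*(-1/15538) = 57517/15538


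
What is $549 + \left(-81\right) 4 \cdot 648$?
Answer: $-209403$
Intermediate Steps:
$549 + \left(-81\right) 4 \cdot 648 = 549 - 209952 = -209403$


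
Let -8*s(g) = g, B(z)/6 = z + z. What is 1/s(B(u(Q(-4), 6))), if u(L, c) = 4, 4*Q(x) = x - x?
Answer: -⅙ ≈ -0.16667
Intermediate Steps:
Q(x) = 0 (Q(x) = (x - x)/4 = (¼)*0 = 0)
B(z) = 12*z (B(z) = 6*(z + z) = 6*(2*z) = 12*z)
s(g) = -g/8
1/s(B(u(Q(-4), 6))) = 1/(-3*4/2) = 1/(-⅛*48) = 1/(-6) = -⅙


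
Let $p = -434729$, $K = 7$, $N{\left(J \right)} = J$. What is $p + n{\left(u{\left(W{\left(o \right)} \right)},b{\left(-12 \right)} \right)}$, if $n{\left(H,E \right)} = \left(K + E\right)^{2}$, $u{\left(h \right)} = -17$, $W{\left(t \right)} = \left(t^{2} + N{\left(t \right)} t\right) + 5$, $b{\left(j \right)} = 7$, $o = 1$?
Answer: $-434533$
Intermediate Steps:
$W{\left(t \right)} = 5 + 2 t^{2}$ ($W{\left(t \right)} = \left(t^{2} + t t\right) + 5 = \left(t^{2} + t^{2}\right) + 5 = 2 t^{2} + 5 = 5 + 2 t^{2}$)
$n{\left(H,E \right)} = \left(7 + E\right)^{2}$
$p + n{\left(u{\left(W{\left(o \right)} \right)},b{\left(-12 \right)} \right)} = -434729 + \left(7 + 7\right)^{2} = -434729 + 14^{2} = -434729 + 196 = -434533$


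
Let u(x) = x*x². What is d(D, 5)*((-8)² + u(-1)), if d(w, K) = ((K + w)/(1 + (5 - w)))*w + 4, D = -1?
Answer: 216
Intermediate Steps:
u(x) = x³
d(w, K) = 4 + w*(K + w)/(6 - w) (d(w, K) = ((K + w)/(6 - w))*w + 4 = w*(K + w)/(6 - w) + 4 = 4 + w*(K + w)/(6 - w))
d(D, 5)*((-8)² + u(-1)) = ((-24 - 1*(-1)² + 4*(-1) - 1*5*(-1))/(-6 - 1))*((-8)² + (-1)³) = ((-24 - 1*1 - 4 + 5)/(-7))*(64 - 1) = -(-24 - 1 - 4 + 5)/7*63 = -⅐*(-24)*63 = (24/7)*63 = 216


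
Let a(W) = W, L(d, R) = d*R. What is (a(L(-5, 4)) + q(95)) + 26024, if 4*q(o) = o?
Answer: 104111/4 ≈ 26028.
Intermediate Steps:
L(d, R) = R*d
q(o) = o/4
(a(L(-5, 4)) + q(95)) + 26024 = (4*(-5) + (1/4)*95) + 26024 = (-20 + 95/4) + 26024 = 15/4 + 26024 = 104111/4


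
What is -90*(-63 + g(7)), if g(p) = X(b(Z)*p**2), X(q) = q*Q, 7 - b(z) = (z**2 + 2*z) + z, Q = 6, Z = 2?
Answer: 85050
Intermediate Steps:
b(z) = 7 - z**2 - 3*z (b(z) = 7 - ((z**2 + 2*z) + z) = 7 - (z**2 + 3*z) = 7 + (-z**2 - 3*z) = 7 - z**2 - 3*z)
X(q) = 6*q (X(q) = q*6 = 6*q)
g(p) = -18*p**2 (g(p) = 6*((7 - 1*2**2 - 3*2)*p**2) = 6*((7 - 1*4 - 6)*p**2) = 6*((7 - 4 - 6)*p**2) = 6*(-3*p**2) = -18*p**2)
-90*(-63 + g(7)) = -90*(-63 - 18*7**2) = -90*(-63 - 18*49) = -90*(-63 - 882) = -90*(-945) = 85050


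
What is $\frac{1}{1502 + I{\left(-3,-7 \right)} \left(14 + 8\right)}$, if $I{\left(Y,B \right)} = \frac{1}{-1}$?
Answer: $\frac{1}{1480} \approx 0.00067568$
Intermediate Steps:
$I{\left(Y,B \right)} = -1$
$\frac{1}{1502 + I{\left(-3,-7 \right)} \left(14 + 8\right)} = \frac{1}{1502 - \left(14 + 8\right)} = \frac{1}{1502 - 22} = \frac{1}{1480}$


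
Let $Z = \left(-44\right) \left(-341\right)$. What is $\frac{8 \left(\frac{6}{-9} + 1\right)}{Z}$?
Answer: $\frac{2}{11253} \approx 0.00017773$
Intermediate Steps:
$Z = 15004$
$\frac{8 \left(\frac{6}{-9} + 1\right)}{Z} = \frac{8 \left(\frac{6}{-9} + 1\right)}{15004} = 8 \left(6 \left(- \frac{1}{9}\right) + 1\right) \frac{1}{15004} = 8 \left(- \frac{2}{3} + 1\right) \frac{1}{15004} = 8 \cdot \frac{1}{3} \cdot \frac{1}{15004} = \frac{8}{3} \cdot \frac{1}{15004} = \frac{2}{11253}$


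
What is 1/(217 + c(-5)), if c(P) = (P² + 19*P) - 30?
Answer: 1/117 ≈ 0.0085470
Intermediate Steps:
c(P) = -30 + P² + 19*P
1/(217 + c(-5)) = 1/(217 + (-30 + (-5)² + 19*(-5))) = 1/(217 + (-30 + 25 - 95)) = 1/(217 - 100) = 1/117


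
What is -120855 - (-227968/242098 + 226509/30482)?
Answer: -445956610741043/3689815618 ≈ -1.2086e+5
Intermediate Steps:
-120855 - (-227968/242098 + 226509/30482) = -120855 - (-227968*1/242098 + 226509*(1/30482)) = -120855 - (-113984/121049 + 226509/30482) = -120855 - 1*23944227653/3689815618 = -120855 - 23944227653/3689815618 = -445956610741043/3689815618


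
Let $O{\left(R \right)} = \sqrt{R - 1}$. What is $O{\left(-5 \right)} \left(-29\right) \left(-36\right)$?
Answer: $1044 i \sqrt{6} \approx 2557.3 i$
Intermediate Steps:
$O{\left(R \right)} = \sqrt{-1 + R}$
$O{\left(-5 \right)} \left(-29\right) \left(-36\right) = \sqrt{-1 - 5} \left(-29\right) \left(-36\right) = \sqrt{-6} \left(-29\right) \left(-36\right) = i \sqrt{6} \left(-29\right) \left(-36\right) = - 29 i \sqrt{6} \left(-36\right) = 1044 i \sqrt{6}$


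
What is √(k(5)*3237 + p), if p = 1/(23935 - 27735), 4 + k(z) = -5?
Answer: 71*I*√834518/380 ≈ 170.68*I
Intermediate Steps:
k(z) = -9 (k(z) = -4 - 5 = -9)
p = -1/3800 (p = 1/(-3800) = -1/3800 ≈ -0.00026316)
√(k(5)*3237 + p) = √(-9*3237 - 1/3800) = √(-29133 - 1/3800) = √(-110705401/3800) = 71*I*√834518/380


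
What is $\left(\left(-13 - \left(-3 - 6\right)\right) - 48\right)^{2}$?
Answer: $2704$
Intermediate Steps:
$\left(\left(-13 - \left(-3 - 6\right)\right) - 48\right)^{2} = \left(\left(-13 - -9\right) - 48\right)^{2} = \left(\left(-13 + 9\right) - 48\right)^{2} = \left(-4 - 48\right)^{2} = \left(-52\right)^{2} = 2704$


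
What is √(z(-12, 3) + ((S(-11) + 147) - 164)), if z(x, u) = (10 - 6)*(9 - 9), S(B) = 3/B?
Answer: I*√2090/11 ≈ 4.156*I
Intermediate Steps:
z(x, u) = 0 (z(x, u) = 4*0 = 0)
√(z(-12, 3) + ((S(-11) + 147) - 164)) = √(0 + ((3/(-11) + 147) - 164)) = √(0 + ((3*(-1/11) + 147) - 164)) = √(0 + ((-3/11 + 147) - 164)) = √(0 + (1614/11 - 164)) = √(0 - 190/11) = √(-190/11) = I*√2090/11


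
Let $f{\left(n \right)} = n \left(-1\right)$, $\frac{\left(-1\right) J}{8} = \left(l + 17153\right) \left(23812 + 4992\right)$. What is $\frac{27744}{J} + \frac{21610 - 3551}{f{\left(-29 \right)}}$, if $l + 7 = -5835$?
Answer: $\frac{1470914753006}{2362064819} \approx 622.72$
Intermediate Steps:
$l = -5842$ ($l = -7 - 5835 = -5842$)
$J = -2606416352$ ($J = - 8 \left(-5842 + 17153\right) \left(23812 + 4992\right) = - 8 \cdot 11311 \cdot 28804 = \left(-8\right) 325802044 = -2606416352$)
$f{\left(n \right)} = - n$
$\frac{27744}{J} + \frac{21610 - 3551}{f{\left(-29 \right)}} = \frac{27744}{-2606416352} + \frac{21610 - 3551}{\left(-1\right) \left(-29\right)} = 27744 \left(- \frac{1}{2606416352}\right) + \frac{18059}{29} = - \frac{867}{81450511} + 18059 \cdot \frac{1}{29} = - \frac{867}{81450511} + \frac{18059}{29} = \frac{1470914753006}{2362064819}$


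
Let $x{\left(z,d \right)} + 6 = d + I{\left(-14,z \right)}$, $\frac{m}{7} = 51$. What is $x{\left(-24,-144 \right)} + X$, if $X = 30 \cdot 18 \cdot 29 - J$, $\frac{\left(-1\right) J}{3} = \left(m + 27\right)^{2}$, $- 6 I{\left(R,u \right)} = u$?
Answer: $457882$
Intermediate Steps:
$m = 357$ ($m = 7 \cdot 51 = 357$)
$I{\left(R,u \right)} = - \frac{u}{6}$
$x{\left(z,d \right)} = -6 + d - \frac{z}{6}$ ($x{\left(z,d \right)} = -6 + \left(d - \frac{z}{6}\right) = -6 + d - \frac{z}{6}$)
$J = -442368$ ($J = - 3 \left(357 + 27\right)^{2} = - 3 \cdot 384^{2} = \left(-3\right) 147456 = -442368$)
$X = 458028$ ($X = 30 \cdot 18 \cdot 29 - -442368 = 540 \cdot 29 + 442368 = 15660 + 442368 = 458028$)
$x{\left(-24,-144 \right)} + X = \left(-6 - 144 - -4\right) + 458028 = \left(-6 - 144 + 4\right) + 458028 = -146 + 458028 = 457882$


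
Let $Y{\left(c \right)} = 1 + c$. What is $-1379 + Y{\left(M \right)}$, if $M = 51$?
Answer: $-1327$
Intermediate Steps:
$-1379 + Y{\left(M \right)} = -1379 + \left(1 + 51\right) = -1379 + 52 = -1327$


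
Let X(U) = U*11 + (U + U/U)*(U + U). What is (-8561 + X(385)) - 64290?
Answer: 228604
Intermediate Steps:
X(U) = 11*U + 2*U*(1 + U) (X(U) = 11*U + (U + 1)*(2*U) = 11*U + (1 + U)*(2*U) = 11*U + 2*U*(1 + U))
(-8561 + X(385)) - 64290 = (-8561 + 385*(13 + 2*385)) - 64290 = (-8561 + 385*(13 + 770)) - 64290 = (-8561 + 385*783) - 64290 = (-8561 + 301455) - 64290 = 292894 - 64290 = 228604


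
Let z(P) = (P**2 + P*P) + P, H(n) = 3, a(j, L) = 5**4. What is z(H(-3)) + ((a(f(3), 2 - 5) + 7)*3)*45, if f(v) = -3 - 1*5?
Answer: 85341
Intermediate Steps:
f(v) = -8 (f(v) = -3 - 5 = -8)
a(j, L) = 625
z(P) = P + 2*P**2 (z(P) = (P**2 + P**2) + P = 2*P**2 + P = P + 2*P**2)
z(H(-3)) + ((a(f(3), 2 - 5) + 7)*3)*45 = 3*(1 + 2*3) + ((625 + 7)*3)*45 = 3*(1 + 6) + (632*3)*45 = 3*7 + 1896*45 = 21 + 85320 = 85341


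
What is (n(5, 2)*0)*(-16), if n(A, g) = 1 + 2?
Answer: 0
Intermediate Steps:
n(A, g) = 3
(n(5, 2)*0)*(-16) = (3*0)*(-16) = 0*(-16) = 0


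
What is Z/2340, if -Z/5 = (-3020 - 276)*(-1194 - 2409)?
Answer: -989624/39 ≈ -25375.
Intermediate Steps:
Z = -59377440 (Z = -5*(-3020 - 276)*(-1194 - 2409) = -(-16480)*(-3603) = -5*11875488 = -59377440)
Z/2340 = -59377440/2340 = -59377440*1/2340 = -989624/39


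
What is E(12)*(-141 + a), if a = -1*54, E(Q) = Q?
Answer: -2340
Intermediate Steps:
a = -54
E(12)*(-141 + a) = 12*(-141 - 54) = 12*(-195) = -2340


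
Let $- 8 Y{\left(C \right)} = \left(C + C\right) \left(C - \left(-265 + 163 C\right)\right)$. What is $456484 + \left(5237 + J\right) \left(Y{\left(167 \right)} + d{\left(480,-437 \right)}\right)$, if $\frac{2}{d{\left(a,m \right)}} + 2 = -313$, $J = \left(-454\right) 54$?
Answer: $- \frac{27168072892183}{1260} \approx -2.1562 \cdot 10^{10}$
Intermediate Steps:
$J = -24516$
$Y{\left(C \right)} = - \frac{C \left(265 - 162 C\right)}{4}$ ($Y{\left(C \right)} = - \frac{\left(C + C\right) \left(C - \left(-265 + 163 C\right)\right)}{8} = - \frac{2 C \left(C - \left(-265 + 163 C\right)\right)}{8} = - \frac{2 C \left(265 - 162 C\right)}{8} = - \frac{C \left(265 - 162 C\right)}{4}$)
$d{\left(a,m \right)} = - \frac{2}{315}$ ($d{\left(a,m \right)} = \frac{2}{-2 - 313} = \frac{2}{-315} = 2 \left(- \frac{1}{315}\right) = - \frac{2}{315}$)
$456484 + \left(5237 + J\right) \left(Y{\left(167 \right)} + d{\left(480,-437 \right)}\right) = 456484 + \left(5237 - 24516\right) \left(\frac{1}{4} \cdot 167 \left(-265 + 162 \cdot 167\right) - \frac{2}{315}\right) = 456484 - 19279 \left(\frac{1}{4} \cdot 167 \left(-265 + 27054\right) - \frac{2}{315}\right) = 456484 - 19279 \left(\frac{1}{4} \cdot 167 \cdot 26789 - \frac{2}{315}\right) = 456484 - 19279 \left(\frac{4473763}{4} - \frac{2}{315}\right) = 456484 - \frac{27168648062023}{1260} = - \frac{27168072892183}{1260}$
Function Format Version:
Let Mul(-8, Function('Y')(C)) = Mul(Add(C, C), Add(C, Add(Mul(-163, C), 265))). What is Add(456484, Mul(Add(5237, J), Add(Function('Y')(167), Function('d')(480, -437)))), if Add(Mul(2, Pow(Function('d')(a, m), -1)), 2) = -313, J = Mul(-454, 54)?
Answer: Rational(-27168072892183, 1260) ≈ -2.1562e+10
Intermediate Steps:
J = -24516
Function('Y')(C) = Mul(Rational(-1, 4), C, Add(265, Mul(-162, C))) (Function('Y')(C) = Mul(Rational(-1, 8), Mul(Add(C, C), Add(C, Add(Mul(-163, C), 265)))) = Mul(Rational(-1, 8), Mul(Mul(2, C), Add(C, Add(265, Mul(-163, C))))) = Mul(Rational(-1, 8), Mul(Mul(2, C), Add(265, Mul(-162, C)))) = Mul(Rational(-1, 8), Mul(2, C, Add(265, Mul(-162, C)))) = Mul(Rational(-1, 4), C, Add(265, Mul(-162, C))))
Function('d')(a, m) = Rational(-2, 315) (Function('d')(a, m) = Mul(2, Pow(Add(-2, -313), -1)) = Mul(2, Pow(-315, -1)) = Mul(2, Rational(-1, 315)) = Rational(-2, 315))
Add(456484, Mul(Add(5237, J), Add(Function('Y')(167), Function('d')(480, -437)))) = Add(456484, Mul(Add(5237, -24516), Add(Mul(Rational(1, 4), 167, Add(-265, Mul(162, 167))), Rational(-2, 315)))) = Add(456484, Mul(-19279, Add(Mul(Rational(1, 4), 167, Add(-265, 27054)), Rational(-2, 315)))) = Add(456484, Mul(-19279, Add(Mul(Rational(1, 4), 167, 26789), Rational(-2, 315)))) = Add(456484, Mul(-19279, Add(Rational(4473763, 4), Rational(-2, 315)))) = Add(456484, Mul(-19279, Rational(1409235337, 1260))) = Add(456484, Rational(-27168648062023, 1260)) = Rational(-27168072892183, 1260)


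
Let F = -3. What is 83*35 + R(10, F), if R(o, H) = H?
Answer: 2902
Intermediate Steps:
83*35 + R(10, F) = 83*35 - 3 = 2905 - 3 = 2902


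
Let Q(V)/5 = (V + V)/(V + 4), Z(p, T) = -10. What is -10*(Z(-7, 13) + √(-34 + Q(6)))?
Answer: 100 - 20*I*√7 ≈ 100.0 - 52.915*I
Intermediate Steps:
Q(V) = 10*V/(4 + V) (Q(V) = 5*((V + V)/(V + 4)) = 5*((2*V)/(4 + V)) = 5*(2*V/(4 + V)) = 10*V/(4 + V))
-10*(Z(-7, 13) + √(-34 + Q(6))) = -10*(-10 + √(-34 + 10*6/(4 + 6))) = -10*(-10 + √(-34 + 10*6/10)) = -10*(-10 + √(-34 + 10*6*(⅒))) = -10*(-10 + √(-34 + 6)) = -10*(-10 + √(-28)) = -10*(-10 + 2*I*√7) = 100 - 20*I*√7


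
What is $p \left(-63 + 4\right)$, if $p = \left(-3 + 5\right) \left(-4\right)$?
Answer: $472$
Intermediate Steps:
$p = -8$ ($p = 2 \left(-4\right) = -8$)
$p \left(-63 + 4\right) = - 8 \left(-63 + 4\right) = \left(-8\right) \left(-59\right) = 472$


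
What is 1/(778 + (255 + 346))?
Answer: 1/1379 ≈ 0.00072516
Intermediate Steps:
1/(778 + (255 + 346)) = 1/(778 + 601) = 1/1379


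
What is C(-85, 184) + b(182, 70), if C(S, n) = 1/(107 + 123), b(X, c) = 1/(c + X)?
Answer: 241/28980 ≈ 0.0083161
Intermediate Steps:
b(X, c) = 1/(X + c)
C(S, n) = 1/230
C(-85, 184) + b(182, 70) = 1/230 + 1/(182 + 70) = 1/230 + 1/252 = 241/28980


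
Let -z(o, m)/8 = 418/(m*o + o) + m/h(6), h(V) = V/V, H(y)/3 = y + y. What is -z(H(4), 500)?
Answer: 6012418/1503 ≈ 4000.3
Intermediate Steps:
H(y) = 6*y (H(y) = 3*(y + y) = 3*(2*y) = 6*y)
h(V) = 1
z(o, m) = -3344/(o + m*o) - 8*m (z(o, m) = -8*(418/(m*o + o) + m/1) = -8*(418/(o + m*o) + m*1) = -8*(418/(o + m*o) + m) = -8*(m + 418/(o + m*o)) = -3344/(o + m*o) - 8*m)
-z(H(4), 500) = -8*(-418 - 1*500*6*4 - 1*6*4*500²)/((6*4)*(1 + 500)) = -8*(-418 - 1*500*24 - 1*24*250000)/(24*501) = -8*(-418 - 12000 - 6000000)/(24*501) = -8*(-6012418)/(24*501) = -1*(-6012418/1503) = 6012418/1503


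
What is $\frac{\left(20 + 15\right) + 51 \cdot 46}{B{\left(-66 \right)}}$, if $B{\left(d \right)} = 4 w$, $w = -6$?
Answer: $- \frac{2381}{24} \approx -99.208$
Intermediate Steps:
$B{\left(d \right)} = -24$ ($B{\left(d \right)} = 4 \left(-6\right) = -24$)
$\frac{\left(20 + 15\right) + 51 \cdot 46}{B{\left(-66 \right)}} = \frac{\left(20 + 15\right) + 51 \cdot 46}{-24} = \left(35 + 2346\right) \left(- \frac{1}{24}\right) = 2381 \left(- \frac{1}{24}\right) = - \frac{2381}{24}$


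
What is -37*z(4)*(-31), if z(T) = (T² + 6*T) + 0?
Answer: 45880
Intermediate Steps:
z(T) = T² + 6*T
-37*z(4)*(-31) = -148*(6 + 4)*(-31) = -148*10*(-31) = -37*40*(-31) = -1480*(-31) = 45880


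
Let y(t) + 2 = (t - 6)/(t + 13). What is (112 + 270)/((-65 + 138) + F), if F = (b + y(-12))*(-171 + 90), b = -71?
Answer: 191/3722 ≈ 0.051316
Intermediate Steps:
y(t) = -2 + (-6 + t)/(13 + t) (y(t) = -2 + (t - 6)/(t + 13) = -2 + (-6 + t)/(13 + t))
F = 7371 (F = (-71 + (-32 - 1*(-12))/(13 - 12))*(-171 + 90) = (-71 + (-32 + 12)/1)*(-81) = (-71 + 1*(-20))*(-81) = (-71 - 20)*(-81) = -91*(-81) = 7371)
(112 + 270)/((-65 + 138) + F) = (112 + 270)/((-65 + 138) + 7371) = 382/(73 + 7371) = 382/7444 = 382*(1/7444) = 191/3722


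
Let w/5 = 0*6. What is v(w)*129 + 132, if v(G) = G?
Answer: 132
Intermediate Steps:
w = 0 (w = 5*(0*6) = 5*0 = 0)
v(w)*129 + 132 = 0*129 + 132 = 0 + 132 = 132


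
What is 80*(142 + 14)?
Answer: 12480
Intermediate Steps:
80*(142 + 14) = 80*156 = 12480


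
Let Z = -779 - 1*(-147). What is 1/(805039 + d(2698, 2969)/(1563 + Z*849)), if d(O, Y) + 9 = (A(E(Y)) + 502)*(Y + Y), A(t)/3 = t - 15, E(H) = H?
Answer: 535005/430644286772 ≈ 1.2423e-6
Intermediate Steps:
Z = -632 (Z = -779 + 147 = -632)
A(t) = -45 + 3*t (A(t) = 3*(t - 15) = 3*(-15 + t) = -45 + 3*t)
d(O, Y) = -9 + 2*Y*(457 + 3*Y) (d(O, Y) = -9 + ((-45 + 3*Y) + 502)*(Y + Y) = -9 + (457 + 3*Y)*(2*Y) = -9 + 2*Y*(457 + 3*Y))
1/(805039 + d(2698, 2969)/(1563 + Z*849)) = 1/(805039 + (-9 + 6*2969² + 914*2969)/(1563 - 632*849)) = 1/(805039 + (-9 + 6*8814961 + 2713666)/(1563 - 536568)) = 1/(805039 + (-9 + 52889766 + 2713666)/(-535005)) = 1/(805039 + 55603423*(-1/535005)) = 1/(805039 - 55603423/535005) = 1/(430644286772/535005) = 535005/430644286772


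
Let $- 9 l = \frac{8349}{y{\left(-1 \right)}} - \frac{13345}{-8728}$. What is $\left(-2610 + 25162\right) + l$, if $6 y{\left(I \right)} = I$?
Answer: $\frac{2208711791}{78552} \approx 28118.0$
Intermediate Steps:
$y{\left(I \right)} = \frac{I}{6}$
$l = \frac{437207087}{78552}$ ($l = - \frac{\frac{8349}{\frac{1}{6} \left(-1\right)} - \frac{13345}{-8728}}{9} = - \frac{\frac{8349}{- \frac{1}{6}} - - \frac{13345}{8728}}{9} = - \frac{8349 \left(-6\right) + \frac{13345}{8728}}{9} = - \frac{-50094 + \frac{13345}{8728}}{9} = \left(- \frac{1}{9}\right) \left(- \frac{437207087}{8728}\right) = \frac{437207087}{78552} \approx 5565.8$)
$\left(-2610 + 25162\right) + l = \left(-2610 + 25162\right) + \frac{437207087}{78552} = 22552 + \frac{437207087}{78552} = \frac{2208711791}{78552}$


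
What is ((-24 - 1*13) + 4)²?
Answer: 1089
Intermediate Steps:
((-24 - 1*13) + 4)² = ((-24 - 13) + 4)² = (-37 + 4)² = (-33)² = 1089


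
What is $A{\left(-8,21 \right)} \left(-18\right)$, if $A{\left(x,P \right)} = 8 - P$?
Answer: $234$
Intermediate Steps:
$A{\left(-8,21 \right)} \left(-18\right) = \left(8 - 21\right) \left(-18\right) = \left(-13\right) \left(-18\right) = 234$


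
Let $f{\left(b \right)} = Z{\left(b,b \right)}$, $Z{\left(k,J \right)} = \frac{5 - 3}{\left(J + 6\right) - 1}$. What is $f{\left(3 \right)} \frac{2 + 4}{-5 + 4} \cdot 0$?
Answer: $0$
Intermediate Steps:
$Z{\left(k,J \right)} = \frac{2}{5 + J}$ ($Z{\left(k,J \right)} = \frac{2}{\left(6 + J\right) - 1} = \frac{2}{5 + J}$)
$f{\left(b \right)} = \frac{2}{5 + b}$
$f{\left(3 \right)} \frac{2 + 4}{-5 + 4} \cdot 0 = \frac{2}{5 + 3} \frac{2 + 4}{-5 + 4} \cdot 0 = \frac{2}{8} \frac{6}{-1} \cdot 0 = 2 \cdot \frac{1}{8} \cdot 6 \left(-1\right) 0 = \frac{1}{4} \left(-6\right) 0 = \left(- \frac{3}{2}\right) 0 = 0$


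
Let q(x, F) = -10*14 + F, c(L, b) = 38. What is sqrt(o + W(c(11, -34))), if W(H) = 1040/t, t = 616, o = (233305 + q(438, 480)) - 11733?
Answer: sqrt(1315726258)/77 ≈ 471.08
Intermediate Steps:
q(x, F) = -140 + F
o = 221912 (o = (233305 + (-140 + 480)) - 11733 = (233305 + 340) - 11733 = 233645 - 11733 = 221912)
W(H) = 130/77 (W(H) = 1040/616 = 1040*(1/616) = 130/77)
sqrt(o + W(c(11, -34))) = sqrt(221912 + 130/77) = sqrt(17087354/77) = sqrt(1315726258)/77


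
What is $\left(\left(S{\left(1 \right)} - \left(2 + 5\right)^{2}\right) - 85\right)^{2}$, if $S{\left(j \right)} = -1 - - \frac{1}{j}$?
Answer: $17956$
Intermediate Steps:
$S{\left(j \right)} = -1 + \frac{1}{j}$
$\left(\left(S{\left(1 \right)} - \left(2 + 5\right)^{2}\right) - 85\right)^{2} = \left(\left(\frac{1 - 1}{1} - \left(2 + 5\right)^{2}\right) - 85\right)^{2} = \left(\left(1 \left(1 - 1\right) - 7^{2}\right) - 85\right)^{2} = \left(\left(1 \cdot 0 - 49\right) - 85\right)^{2} = \left(\left(0 - 49\right) - 85\right)^{2} = \left(-49 - 85\right)^{2} = \left(-134\right)^{2} = 17956$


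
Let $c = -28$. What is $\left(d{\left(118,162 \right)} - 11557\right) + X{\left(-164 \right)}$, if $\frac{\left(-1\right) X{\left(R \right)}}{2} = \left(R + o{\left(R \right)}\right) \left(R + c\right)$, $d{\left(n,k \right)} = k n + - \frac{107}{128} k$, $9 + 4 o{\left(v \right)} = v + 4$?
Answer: $- \frac{4593691}{64} \approx -71776.0$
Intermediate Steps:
$o{\left(v \right)} = - \frac{5}{4} + \frac{v}{4}$ ($o{\left(v \right)} = - \frac{9}{4} + \frac{v + 4}{4} = - \frac{9}{4} + \frac{4 + v}{4} = - \frac{9}{4} + \left(1 + \frac{v}{4}\right) = - \frac{5}{4} + \frac{v}{4}$)
$d{\left(n,k \right)} = - \frac{107 k}{128} + k n$ ($d{\left(n,k \right)} = k n + \left(-107\right) \frac{1}{128} k = k n - \frac{107 k}{128} = - \frac{107 k}{128} + k n$)
$X{\left(R \right)} = - 2 \left(-28 + R\right) \left(- \frac{5}{4} + \frac{5 R}{4}\right)$ ($X{\left(R \right)} = - 2 \left(R + \left(- \frac{5}{4} + \frac{R}{4}\right)\right) \left(R - 28\right) = - 2 \left(- \frac{5}{4} + \frac{5 R}{4}\right) \left(-28 + R\right) = - 2 \left(-28 + R\right) \left(- \frac{5}{4} + \frac{5 R}{4}\right)$)
$\left(d{\left(118,162 \right)} - 11557\right) + X{\left(-164 \right)} = \left(\frac{1}{128} \cdot 162 \left(-107 + 128 \cdot 118\right) - 11557\right) - \left(11960 + 67240\right) = \left(\frac{1}{128} \cdot 162 \left(-107 + 15104\right) - 11557\right) - 79200 = \left(\frac{1}{128} \cdot 162 \cdot 14997 - 11557\right) - 79200 = \left(\frac{1214757}{64} - 11557\right) - 79200 = \frac{475109}{64} - 79200 = - \frac{4593691}{64}$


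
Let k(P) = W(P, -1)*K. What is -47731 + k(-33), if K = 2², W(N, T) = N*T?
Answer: -47599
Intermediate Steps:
K = 4
k(P) = -4*P (k(P) = (P*(-1))*4 = -P*4 = -4*P)
-47731 + k(-33) = -47731 - 4*(-33) = -47731 + 132 = -47599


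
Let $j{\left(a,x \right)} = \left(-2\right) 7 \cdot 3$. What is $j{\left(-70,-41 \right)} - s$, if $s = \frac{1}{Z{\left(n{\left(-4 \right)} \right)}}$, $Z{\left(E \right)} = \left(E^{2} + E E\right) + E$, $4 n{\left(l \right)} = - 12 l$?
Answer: $- \frac{12601}{300} \approx -42.003$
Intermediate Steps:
$n{\left(l \right)} = - 3 l$ ($n{\left(l \right)} = \frac{\left(-12\right) l}{4} = - 3 l$)
$Z{\left(E \right)} = E + 2 E^{2}$ ($Z{\left(E \right)} = \left(E^{2} + E^{2}\right) + E = 2 E^{2} + E = E + 2 E^{2}$)
$j{\left(a,x \right)} = -42$ ($j{\left(a,x \right)} = \left(-14\right) 3 = -42$)
$s = \frac{1}{300}$ ($s = \frac{1}{\left(-3\right) \left(-4\right) \left(1 + 2 \left(\left(-3\right) \left(-4\right)\right)\right)} = \frac{1}{12 \left(1 + 2 \cdot 12\right)} = \frac{1}{12 \left(1 + 24\right)} = \frac{1}{12 \cdot 25} = \frac{1}{300} \approx 0.0033333$)
$j{\left(-70,-41 \right)} - s = -42 - \frac{1}{300} = - \frac{12601}{300}$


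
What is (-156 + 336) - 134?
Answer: 46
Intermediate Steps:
(-156 + 336) - 134 = 180 - 134 = 46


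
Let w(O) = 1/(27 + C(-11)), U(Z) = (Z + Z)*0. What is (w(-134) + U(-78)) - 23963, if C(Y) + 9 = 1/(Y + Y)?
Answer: -9465363/395 ≈ -23963.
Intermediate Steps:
C(Y) = -9 + 1/(2*Y) (C(Y) = -9 + 1/(Y + Y) = -9 + 1/(2*Y))
U(Z) = 0 (U(Z) = (2*Z)*0 = 0)
w(O) = 22/395 (w(O) = 1/(27 + (-9 + (½)/(-11))) = 1/(27 + (-9 + (½)*(-1/11))) = 1/(27 + (-9 - 1/22)) = 1/(27 - 199/22) = 1/(395/22) = 22/395)
(w(-134) + U(-78)) - 23963 = (22/395 + 0) - 23963 = 22/395 - 23963 = -9465363/395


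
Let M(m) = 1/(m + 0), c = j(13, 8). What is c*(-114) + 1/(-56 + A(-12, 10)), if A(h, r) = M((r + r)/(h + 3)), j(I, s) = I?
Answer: -1673198/1129 ≈ -1482.0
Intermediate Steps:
c = 13
M(m) = 1/m
A(h, r) = (3 + h)/(2*r) (A(h, r) = 1/((r + r)/(h + 3)) = 1/((2*r)/(3 + h)) = 1/(2*r/(3 + h)) = (3 + h)/(2*r))
c*(-114) + 1/(-56 + A(-12, 10)) = 13*(-114) + 1/(-56 + (½)*(3 - 12)/10) = -1482 + 1/(-56 + (½)*(⅒)*(-9)) = -1482 + 1/(-56 - 9/20) = -1482 + 1/(-1129/20) = -1482 - 20/1129 = -1673198/1129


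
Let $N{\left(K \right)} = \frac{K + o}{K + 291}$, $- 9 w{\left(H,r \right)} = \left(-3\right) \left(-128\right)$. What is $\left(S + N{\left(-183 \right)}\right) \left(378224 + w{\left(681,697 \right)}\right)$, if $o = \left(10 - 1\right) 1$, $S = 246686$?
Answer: $\frac{2518868639768}{27} \approx 9.3291 \cdot 10^{10}$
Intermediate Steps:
$w{\left(H,r \right)} = - \frac{128}{3}$ ($w{\left(H,r \right)} = - \frac{\left(-3\right) \left(-128\right)}{9} = \left(- \frac{1}{9}\right) 384 = - \frac{128}{3}$)
$o = 9$ ($o = 9 \cdot 1 = 9$)
$N{\left(K \right)} = \frac{9 + K}{291 + K}$ ($N{\left(K \right)} = \frac{K + 9}{K + 291} = \frac{9 + K}{291 + K}$)
$\left(S + N{\left(-183 \right)}\right) \left(378224 + w{\left(681,697 \right)}\right) = \left(246686 + \frac{9 - 183}{291 - 183}\right) \left(378224 - \frac{128}{3}\right) = \left(246686 + \frac{1}{108} \left(-174\right)\right) \frac{1134544}{3} = \left(246686 - \frac{29}{18}\right) \frac{1134544}{3} = \frac{4440319}{18} \cdot \frac{1134544}{3} = \frac{2518868639768}{27}$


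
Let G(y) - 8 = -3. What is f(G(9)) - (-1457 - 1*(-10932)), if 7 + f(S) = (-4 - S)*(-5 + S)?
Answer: -9482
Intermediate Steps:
G(y) = 5 (G(y) = 8 - 3 = 5)
f(S) = -7 + (-5 + S)*(-4 - S) (f(S) = -7 + (-4 - S)*(-5 + S) = -7 + (-5 + S)*(-4 - S))
f(G(9)) - (-1457 - 1*(-10932)) = (13 + 5 - 1*5**2) - (-1457 - 1*(-10932)) = (13 + 5 - 1*25) - (-1457 + 10932) = (13 + 5 - 25) - 1*9475 = -7 - 9475 = -9482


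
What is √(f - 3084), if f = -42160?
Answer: 2*I*√11311 ≈ 212.71*I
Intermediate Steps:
√(f - 3084) = √(-42160 - 3084) = √(-45244) = 2*I*√11311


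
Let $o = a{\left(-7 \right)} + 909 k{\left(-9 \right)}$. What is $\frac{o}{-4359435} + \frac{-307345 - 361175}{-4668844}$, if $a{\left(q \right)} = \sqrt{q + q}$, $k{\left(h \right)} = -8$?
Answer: $\frac{245693443314}{1696126828595} - \frac{i \sqrt{14}}{4359435} \approx 0.14486 - 8.5829 \cdot 10^{-7} i$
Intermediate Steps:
$a{\left(q \right)} = \sqrt{2} \sqrt{q}$ ($a{\left(q \right)} = \sqrt{2 q} = \sqrt{2} \sqrt{q}$)
$o = -7272 + i \sqrt{14}$ ($o = \sqrt{2} \sqrt{-7} + 909 \left(-8\right) = \sqrt{2} i \sqrt{7} - 7272 = i \sqrt{14} - 7272 = -7272 + i \sqrt{14} \approx -7272.0 + 3.7417 i$)
$\frac{o}{-4359435} + \frac{-307345 - 361175}{-4668844} = \frac{-7272 + i \sqrt{14}}{-4359435} + \frac{-307345 - 361175}{-4668844} = \left(-7272 + i \sqrt{14}\right) \left(- \frac{1}{4359435}\right) + \left(-307345 - 361175\right) \left(- \frac{1}{4668844}\right) = \left(\frac{2424}{1453145} - \frac{i \sqrt{14}}{4359435}\right) - - \frac{167130}{1167211} = \left(\frac{2424}{1453145} - \frac{i \sqrt{14}}{4359435}\right) + \frac{167130}{1167211} = \frac{245693443314}{1696126828595} - \frac{i \sqrt{14}}{4359435}$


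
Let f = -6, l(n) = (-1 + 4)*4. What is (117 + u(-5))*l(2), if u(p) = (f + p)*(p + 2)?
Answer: 1800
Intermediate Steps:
l(n) = 12 (l(n) = 3*4 = 12)
u(p) = (-6 + p)*(2 + p) (u(p) = (-6 + p)*(p + 2) = (-6 + p)*(2 + p))
(117 + u(-5))*l(2) = (117 + (-12 + (-5)² - 4*(-5)))*12 = (117 + (-12 + 25 + 20))*12 = (117 + 33)*12 = 150*12 = 1800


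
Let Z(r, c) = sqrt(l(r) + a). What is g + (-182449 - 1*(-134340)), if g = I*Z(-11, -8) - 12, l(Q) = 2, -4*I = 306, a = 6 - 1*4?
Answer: -48274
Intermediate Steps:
a = 2 (a = 6 - 4 = 2)
I = -153/2 (I = -1/4*306 = -153/2 ≈ -76.500)
Z(r, c) = 2 (Z(r, c) = sqrt(2 + 2) = sqrt(4) = 2)
g = -165 (g = -153/2*2 - 12 = -153 - 12 = -165)
g + (-182449 - 1*(-134340)) = -165 + (-182449 - 1*(-134340)) = -165 + (-182449 + 134340) = -165 - 48109 = -48274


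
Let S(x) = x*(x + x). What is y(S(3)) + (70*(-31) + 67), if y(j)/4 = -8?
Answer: -2135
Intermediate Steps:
S(x) = 2*x² (S(x) = x*(2*x) = 2*x²)
y(j) = -32 (y(j) = 4*(-8) = -32)
y(S(3)) + (70*(-31) + 67) = -32 + (70*(-31) + 67) = -32 + (-2170 + 67) = -32 - 2103 = -2135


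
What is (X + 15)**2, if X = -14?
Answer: 1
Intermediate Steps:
(X + 15)**2 = (-14 + 15)**2 = 1**2 = 1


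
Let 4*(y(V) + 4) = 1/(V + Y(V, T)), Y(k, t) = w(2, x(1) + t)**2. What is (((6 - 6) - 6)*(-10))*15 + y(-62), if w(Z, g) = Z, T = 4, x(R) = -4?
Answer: 207871/232 ≈ 896.00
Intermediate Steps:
Y(k, t) = 4 (Y(k, t) = 2**2 = 4)
y(V) = -4 + 1/(4*(4 + V)) (y(V) = -4 + 1/(4*(V + 4)) = -4 + 1/(4*(4 + V)))
(((6 - 6) - 6)*(-10))*15 + y(-62) = (((6 - 6) - 6)*(-10))*15 + (-63 - 16*(-62))/(4*(4 - 62)) = ((0 - 6)*(-10))*15 + (1/4)*(-63 + 992)/(-58) = -6*(-10)*15 + (1/4)*(-1/58)*929 = 60*15 - 929/232 = 900 - 929/232 = 207871/232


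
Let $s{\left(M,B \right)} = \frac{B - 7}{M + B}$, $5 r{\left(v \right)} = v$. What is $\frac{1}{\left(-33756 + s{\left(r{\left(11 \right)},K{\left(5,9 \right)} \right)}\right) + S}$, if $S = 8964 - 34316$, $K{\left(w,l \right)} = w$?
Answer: $- \frac{18}{1063949} \approx -1.6918 \cdot 10^{-5}$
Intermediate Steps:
$r{\left(v \right)} = \frac{v}{5}$
$S = -25352$ ($S = 8964 - 34316 = -25352$)
$s{\left(M,B \right)} = \frac{-7 + B}{B + M}$
$\frac{1}{\left(-33756 + s{\left(r{\left(11 \right)},K{\left(5,9 \right)} \right)}\right) + S} = \frac{1}{\left(-33756 + \frac{-7 + 5}{5 + \frac{1}{5} \cdot 11}\right) - 25352} = \frac{1}{\left(-33756 + \frac{1}{5 + \frac{11}{5}} \left(-2\right)\right) - 25352} = \frac{1}{\left(-33756 + \frac{1}{\frac{36}{5}} \left(-2\right)\right) - 25352} = \frac{1}{\left(-33756 + \frac{5}{36} \left(-2\right)\right) - 25352} = \frac{1}{\left(-33756 - \frac{5}{18}\right) - 25352} = \frac{1}{- \frac{607613}{18} - 25352} = \frac{1}{- \frac{1063949}{18}} = - \frac{18}{1063949}$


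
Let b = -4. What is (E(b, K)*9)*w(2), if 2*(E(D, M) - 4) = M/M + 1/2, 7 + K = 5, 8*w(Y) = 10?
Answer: 855/16 ≈ 53.438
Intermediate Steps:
w(Y) = 5/4 (w(Y) = (⅛)*10 = 5/4)
K = -2 (K = -7 + 5 = -2)
E(D, M) = 19/4 (E(D, M) = 4 + (M/M + 1/2)/2 = 4 + (1 + 1*(½))/2 = 4 + (1 + ½)/2 = 4 + (½)*(3/2) = 4 + ¾ = 19/4)
(E(b, K)*9)*w(2) = ((19/4)*9)*(5/4) = (171/4)*(5/4) = 855/16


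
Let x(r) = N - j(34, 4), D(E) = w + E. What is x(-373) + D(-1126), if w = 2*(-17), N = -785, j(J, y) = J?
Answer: -1979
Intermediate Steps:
w = -34
D(E) = -34 + E
x(r) = -819 (x(r) = -785 - 1*34 = -785 - 34 = -819)
x(-373) + D(-1126) = -819 + (-34 - 1126) = -819 - 1160 = -1979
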